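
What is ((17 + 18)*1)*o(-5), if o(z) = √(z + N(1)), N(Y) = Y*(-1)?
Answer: 35*I*√6 ≈ 85.732*I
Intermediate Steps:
N(Y) = -Y
o(z) = √(-1 + z) (o(z) = √(z - 1*1) = √(z - 1) = √(-1 + z))
((17 + 18)*1)*o(-5) = ((17 + 18)*1)*√(-1 - 5) = (35*1)*√(-6) = 35*(I*√6) = 35*I*√6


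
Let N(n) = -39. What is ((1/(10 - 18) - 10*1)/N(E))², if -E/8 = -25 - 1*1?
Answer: 729/10816 ≈ 0.067400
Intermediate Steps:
E = 208 (E = -8*(-25 - 1*1) = -8*(-25 - 1) = -8*(-26) = 208)
((1/(10 - 18) - 10*1)/N(E))² = ((1/(10 - 18) - 10*1)/(-39))² = ((1/(-8) - 10)*(-1/39))² = ((-⅛ - 10)*(-1/39))² = (-81/8*(-1/39))² = (27/104)² = 729/10816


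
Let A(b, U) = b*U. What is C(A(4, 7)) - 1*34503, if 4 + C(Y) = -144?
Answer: -34651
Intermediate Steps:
A(b, U) = U*b
C(Y) = -148 (C(Y) = -4 - 144 = -148)
C(A(4, 7)) - 1*34503 = -148 - 1*34503 = -148 - 34503 = -34651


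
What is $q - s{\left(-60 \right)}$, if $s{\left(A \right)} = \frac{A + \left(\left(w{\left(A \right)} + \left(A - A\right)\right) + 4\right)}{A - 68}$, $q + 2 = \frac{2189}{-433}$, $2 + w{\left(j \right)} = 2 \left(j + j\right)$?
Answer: $- \frac{260037}{27712} \approx -9.3835$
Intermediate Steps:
$w{\left(j \right)} = -2 + 4 j$ ($w{\left(j \right)} = -2 + 2 \left(j + j\right) = -2 + 2 \cdot 2 j = -2 + 4 j$)
$q = - \frac{3055}{433}$ ($q = -2 + \frac{2189}{-433} = -2 + 2189 \left(- \frac{1}{433}\right) = -2 - \frac{2189}{433} = - \frac{3055}{433} \approx -7.0554$)
$s{\left(A \right)} = \frac{2 + 5 A}{-68 + A}$ ($s{\left(A \right)} = \frac{A + \left(\left(\left(-2 + 4 A\right) + \left(A - A\right)\right) + 4\right)}{A - 68} = \frac{A + \left(\left(\left(-2 + 4 A\right) + 0\right) + 4\right)}{-68 + A} = \frac{A + \left(\left(-2 + 4 A\right) + 4\right)}{-68 + A} = \frac{A + \left(2 + 4 A\right)}{-68 + A} = \frac{2 + 5 A}{-68 + A}$)
$q - s{\left(-60 \right)} = - \frac{3055}{433} - \frac{2 + 5 \left(-60\right)}{-68 - 60} = - \frac{3055}{433} - \frac{2 - 300}{-128} = - \frac{3055}{433} - \left(- \frac{1}{128}\right) \left(-298\right) = - \frac{3055}{433} - \frac{149}{64} = - \frac{260037}{27712}$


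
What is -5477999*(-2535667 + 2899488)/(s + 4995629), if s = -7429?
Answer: -1993011074179/4988200 ≈ -3.9955e+5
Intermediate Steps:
-5477999*(-2535667 + 2899488)/(s + 4995629) = -5477999*(-2535667 + 2899488)/(-7429 + 4995629) = -5477999/(4988200/363821) = -5477999/(4988200*(1/363821)) = -5477999/4988200/363821 = -5477999*363821/4988200 = -1993011074179/4988200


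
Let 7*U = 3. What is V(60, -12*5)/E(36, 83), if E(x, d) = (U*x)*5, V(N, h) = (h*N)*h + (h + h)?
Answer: 25186/9 ≈ 2798.4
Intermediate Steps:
U = 3/7 (U = (⅐)*3 = 3/7 ≈ 0.42857)
V(N, h) = 2*h + N*h² (V(N, h) = (N*h)*h + 2*h = N*h² + 2*h = 2*h + N*h²)
E(x, d) = 15*x/7 (E(x, d) = (3*x/7)*5 = 15*x/7)
V(60, -12*5)/E(36, 83) = ((-12*5)*(2 + 60*(-12*5)))/(((15/7)*36)) = (-60*(2 + 60*(-60)))/(540/7) = -60*(2 - 3600)*(7/540) = -60*(-3598)*(7/540) = 215880*(7/540) = 25186/9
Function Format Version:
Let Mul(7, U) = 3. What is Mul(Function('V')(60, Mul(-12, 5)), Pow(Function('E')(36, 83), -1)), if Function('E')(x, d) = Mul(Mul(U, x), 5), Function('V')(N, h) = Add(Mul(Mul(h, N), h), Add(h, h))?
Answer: Rational(25186, 9) ≈ 2798.4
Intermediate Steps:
U = Rational(3, 7) (U = Mul(Rational(1, 7), 3) = Rational(3, 7) ≈ 0.42857)
Function('V')(N, h) = Add(Mul(2, h), Mul(N, Pow(h, 2))) (Function('V')(N, h) = Add(Mul(Mul(N, h), h), Mul(2, h)) = Add(Mul(N, Pow(h, 2)), Mul(2, h)) = Add(Mul(2, h), Mul(N, Pow(h, 2))))
Function('E')(x, d) = Mul(Rational(15, 7), x) (Function('E')(x, d) = Mul(Mul(Rational(3, 7), x), 5) = Mul(Rational(15, 7), x))
Mul(Function('V')(60, Mul(-12, 5)), Pow(Function('E')(36, 83), -1)) = Mul(Mul(Mul(-12, 5), Add(2, Mul(60, Mul(-12, 5)))), Pow(Mul(Rational(15, 7), 36), -1)) = Mul(Mul(-60, Add(2, Mul(60, -60))), Pow(Rational(540, 7), -1)) = Mul(Mul(-60, Add(2, -3600)), Rational(7, 540)) = Mul(Mul(-60, -3598), Rational(7, 540)) = Mul(215880, Rational(7, 540)) = Rational(25186, 9)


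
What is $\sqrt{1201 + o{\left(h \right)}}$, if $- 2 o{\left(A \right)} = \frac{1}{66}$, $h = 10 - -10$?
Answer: $\frac{\sqrt{5231523}}{66} \approx 34.655$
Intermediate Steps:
$h = 20$ ($h = 10 + 10 = 20$)
$o{\left(A \right)} = - \frac{1}{132}$ ($o{\left(A \right)} = - \frac{1}{2 \cdot 66} = \left(- \frac{1}{2}\right) \frac{1}{66} = - \frac{1}{132}$)
$\sqrt{1201 + o{\left(h \right)}} = \sqrt{1201 - \frac{1}{132}} = \sqrt{\frac{158531}{132}} = \frac{\sqrt{5231523}}{66}$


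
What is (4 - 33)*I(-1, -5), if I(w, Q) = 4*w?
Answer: 116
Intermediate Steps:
(4 - 33)*I(-1, -5) = (4 - 33)*(4*(-1)) = -29*(-4) = 116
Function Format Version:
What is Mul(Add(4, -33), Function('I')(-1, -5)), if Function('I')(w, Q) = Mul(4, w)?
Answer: 116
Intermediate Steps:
Mul(Add(4, -33), Function('I')(-1, -5)) = Mul(Add(4, -33), Mul(4, -1)) = Mul(-29, -4) = 116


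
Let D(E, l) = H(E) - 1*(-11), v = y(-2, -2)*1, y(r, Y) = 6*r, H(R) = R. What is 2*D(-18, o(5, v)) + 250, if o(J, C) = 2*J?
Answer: 236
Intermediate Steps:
v = -12 (v = (6*(-2))*1 = -12*1 = -12)
D(E, l) = 11 + E (D(E, l) = E - 1*(-11) = E + 11 = 11 + E)
2*D(-18, o(5, v)) + 250 = 2*(11 - 18) + 250 = 2*(-7) + 250 = -14 + 250 = 236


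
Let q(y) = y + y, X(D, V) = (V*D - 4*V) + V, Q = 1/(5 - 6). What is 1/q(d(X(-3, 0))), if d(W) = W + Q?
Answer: -½ ≈ -0.50000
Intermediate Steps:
Q = -1 (Q = 1/(-1) = -1)
X(D, V) = -3*V + D*V (X(D, V) = (D*V - 4*V) + V = (-4*V + D*V) + V = -3*V + D*V)
d(W) = -1 + W (d(W) = W - 1 = -1 + W)
q(y) = 2*y
1/q(d(X(-3, 0))) = 1/(2*(-1 + 0*(-3 - 3))) = 1/(2*(-1 + 0*(-6))) = 1/(2*(-1 + 0)) = 1/(2*(-1)) = 1/(-2) = -½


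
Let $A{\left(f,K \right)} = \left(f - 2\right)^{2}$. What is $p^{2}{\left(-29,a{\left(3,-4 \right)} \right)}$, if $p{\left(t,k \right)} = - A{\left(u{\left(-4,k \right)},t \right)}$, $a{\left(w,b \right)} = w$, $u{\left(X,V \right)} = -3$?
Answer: $625$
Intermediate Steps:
$A{\left(f,K \right)} = \left(-2 + f\right)^{2}$
$p{\left(t,k \right)} = -25$ ($p{\left(t,k \right)} = - \left(-2 - 3\right)^{2} = - \left(-5\right)^{2} = \left(-1\right) 25 = -25$)
$p^{2}{\left(-29,a{\left(3,-4 \right)} \right)} = \left(-25\right)^{2} = 625$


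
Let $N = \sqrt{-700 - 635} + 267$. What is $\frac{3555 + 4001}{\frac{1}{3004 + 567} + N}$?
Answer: $\frac{25726657602008}{926106132499} - \frac{96354421796 i \sqrt{1335}}{926106132499} \approx 27.779 - 3.8015 i$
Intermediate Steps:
$N = 267 + i \sqrt{1335}$ ($N = \sqrt{-1335} + 267 = i \sqrt{1335} + 267 = 267 + i \sqrt{1335} \approx 267.0 + 36.538 i$)
$\frac{3555 + 4001}{\frac{1}{3004 + 567} + N} = \frac{3555 + 4001}{\frac{1}{3004 + 567} + \left(267 + i \sqrt{1335}\right)} = \frac{7556}{\frac{1}{3571} + \left(267 + i \sqrt{1335}\right)} = \frac{7556}{\frac{953458}{3571} + i \sqrt{1335}}$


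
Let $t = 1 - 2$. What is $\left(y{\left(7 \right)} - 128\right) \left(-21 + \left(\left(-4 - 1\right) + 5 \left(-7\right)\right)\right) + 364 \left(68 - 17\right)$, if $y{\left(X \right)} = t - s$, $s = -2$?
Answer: $26311$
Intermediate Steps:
$t = -1$
$y{\left(X \right)} = 1$ ($y{\left(X \right)} = -1 - -2 = -1 + 2 = 1$)
$\left(y{\left(7 \right)} - 128\right) \left(-21 + \left(\left(-4 - 1\right) + 5 \left(-7\right)\right)\right) + 364 \left(68 - 17\right) = \left(1 - 128\right) \left(-21 + \left(\left(-4 - 1\right) + 5 \left(-7\right)\right)\right) + 364 \left(68 - 17\right) = - 127 \left(-21 - 40\right) + 364 \left(68 - 17\right) = - 127 \left(-21 - 40\right) + 364 \cdot 51 = - 127 \left(-21 - 40\right) + 18564 = \left(-127\right) \left(-61\right) + 18564 = 7747 + 18564 = 26311$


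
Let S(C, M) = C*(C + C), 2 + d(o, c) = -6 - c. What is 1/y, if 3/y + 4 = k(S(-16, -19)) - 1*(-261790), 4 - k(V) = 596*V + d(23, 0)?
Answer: -43354/3 ≈ -14451.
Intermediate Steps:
d(o, c) = -8 - c (d(o, c) = -2 + (-6 - c) = -8 - c)
S(C, M) = 2*C² (S(C, M) = C*(2*C) = 2*C²)
k(V) = 12 - 596*V (k(V) = 4 - (596*V + (-8 - 1*0)) = 4 - (596*V + (-8 + 0)) = 4 - (596*V - 8) = 4 - (-8 + 596*V) = 4 + (8 - 596*V) = 12 - 596*V)
y = -3/43354 (y = 3/(-4 + ((12 - 1192*(-16)²) - 1*(-261790))) = 3/(-4 + ((12 - 1192*256) + 261790)) = 3/(-4 + ((12 - 596*512) + 261790)) = 3/(-4 + ((12 - 305152) + 261790)) = 3/(-4 + (-305140 + 261790)) = 3/(-4 - 43350) = 3/(-43354) = 3*(-1/43354) = -3/43354 ≈ -6.9198e-5)
1/y = 1/(-3/43354) = -43354/3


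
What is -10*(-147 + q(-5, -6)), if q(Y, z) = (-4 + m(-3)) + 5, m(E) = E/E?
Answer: 1450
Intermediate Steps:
m(E) = 1
q(Y, z) = 2 (q(Y, z) = (-4 + 1) + 5 = -3 + 5 = 2)
-10*(-147 + q(-5, -6)) = -10*(-147 + 2) = -10*(-145) = 1450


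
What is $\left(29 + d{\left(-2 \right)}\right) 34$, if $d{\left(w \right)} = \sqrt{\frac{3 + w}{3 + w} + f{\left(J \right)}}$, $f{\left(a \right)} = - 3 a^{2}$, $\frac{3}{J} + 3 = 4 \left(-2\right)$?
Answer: $986 + \frac{34 \sqrt{94}}{11} \approx 1016.0$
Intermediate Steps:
$J = - \frac{3}{11}$ ($J = \frac{3}{-3 + 4 \left(-2\right)} = \frac{3}{-3 - 8} = \frac{3}{-11} = 3 \left(- \frac{1}{11}\right) = - \frac{3}{11} \approx -0.27273$)
$d{\left(w \right)} = \frac{\sqrt{94}}{11}$ ($d{\left(w \right)} = \sqrt{\frac{3 + w}{3 + w} - 3 \left(- \frac{3}{11}\right)^{2}} = \sqrt{1 - \frac{27}{121}} = \sqrt{\frac{94}{121}} = \frac{\sqrt{94}}{11}$)
$\left(29 + d{\left(-2 \right)}\right) 34 = \left(29 + \frac{\sqrt{94}}{11}\right) 34 = 986 + \frac{34 \sqrt{94}}{11}$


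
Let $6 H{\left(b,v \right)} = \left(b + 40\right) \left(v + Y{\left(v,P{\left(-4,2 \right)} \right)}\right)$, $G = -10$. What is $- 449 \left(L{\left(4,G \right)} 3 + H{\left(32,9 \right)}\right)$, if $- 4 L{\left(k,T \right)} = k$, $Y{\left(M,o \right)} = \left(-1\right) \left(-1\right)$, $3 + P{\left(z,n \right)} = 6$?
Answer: $-52533$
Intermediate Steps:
$P{\left(z,n \right)} = 3$ ($P{\left(z,n \right)} = -3 + 6 = 3$)
$Y{\left(M,o \right)} = 1$
$L{\left(k,T \right)} = - \frac{k}{4}$
$H{\left(b,v \right)} = \frac{\left(1 + v\right) \left(40 + b\right)}{6}$ ($H{\left(b,v \right)} = \frac{\left(b + 40\right) \left(v + 1\right)}{6} = \frac{\left(40 + b\right) \left(1 + v\right)}{6} = \frac{\left(1 + v\right) \left(40 + b\right)}{6}$)
$- 449 \left(L{\left(4,G \right)} 3 + H{\left(32,9 \right)}\right) = - 449 \left(\left(- \frac{1}{4}\right) 4 \cdot 3 + \left(\frac{20}{3} + \frac{1}{6} \cdot 32 + \frac{20}{3} \cdot 9 + \frac{1}{6} \cdot 32 \cdot 9\right)\right) = - 449 \left(\left(-1\right) 3 + \left(\frac{20}{3} + \frac{16}{3} + 60 + 48\right)\right) = - 449 \left(-3 + 120\right) = \left(-449\right) 117 = -52533$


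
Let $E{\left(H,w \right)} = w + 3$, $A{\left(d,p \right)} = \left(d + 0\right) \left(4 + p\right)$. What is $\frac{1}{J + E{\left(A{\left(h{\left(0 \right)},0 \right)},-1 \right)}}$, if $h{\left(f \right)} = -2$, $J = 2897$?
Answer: $\frac{1}{2899} \approx 0.00034495$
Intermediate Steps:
$A{\left(d,p \right)} = d \left(4 + p\right)$
$E{\left(H,w \right)} = 3 + w$
$\frac{1}{J + E{\left(A{\left(h{\left(0 \right)},0 \right)},-1 \right)}} = \frac{1}{2897 + \left(3 - 1\right)} = \frac{1}{2897 + 2} = \frac{1}{2899}$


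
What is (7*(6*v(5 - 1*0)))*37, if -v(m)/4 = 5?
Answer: -31080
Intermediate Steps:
v(m) = -20 (v(m) = -4*5 = -20)
(7*(6*v(5 - 1*0)))*37 = (7*(6*(-20)))*37 = (7*(-120))*37 = -840*37 = -31080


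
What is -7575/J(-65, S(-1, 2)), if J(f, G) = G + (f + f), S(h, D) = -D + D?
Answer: 1515/26 ≈ 58.269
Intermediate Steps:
S(h, D) = 0
J(f, G) = G + 2*f
-7575/J(-65, S(-1, 2)) = -7575/(0 + 2*(-65)) = -7575/(0 - 130) = -7575/(-130) = -7575*(-1/130) = 1515/26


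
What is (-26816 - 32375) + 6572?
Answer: -52619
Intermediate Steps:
(-26816 - 32375) + 6572 = -59191 + 6572 = -52619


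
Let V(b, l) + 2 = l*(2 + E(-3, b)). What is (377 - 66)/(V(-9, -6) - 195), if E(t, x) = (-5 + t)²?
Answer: -311/593 ≈ -0.52445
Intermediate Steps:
V(b, l) = -2 + 66*l (V(b, l) = -2 + l*(2 + (-5 - 3)²) = -2 + l*(2 + (-8)²) = -2 + l*(2 + 64) = -2 + l*66 = -2 + 66*l)
(377 - 66)/(V(-9, -6) - 195) = (377 - 66)/((-2 + 66*(-6)) - 195) = 311/((-2 - 396) - 195) = 311/(-398 - 195) = 311/(-593) = 311*(-1/593) = -311/593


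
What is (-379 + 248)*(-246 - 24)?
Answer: 35370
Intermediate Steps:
(-379 + 248)*(-246 - 24) = -131*(-270) = 35370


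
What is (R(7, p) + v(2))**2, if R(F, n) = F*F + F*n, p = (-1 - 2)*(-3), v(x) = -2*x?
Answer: 11664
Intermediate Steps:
p = 9 (p = -3*(-3) = 9)
R(F, n) = F**2 + F*n
(R(7, p) + v(2))**2 = (7*(7 + 9) - 2*2)**2 = (7*16 - 4)**2 = (112 - 4)**2 = 108**2 = 11664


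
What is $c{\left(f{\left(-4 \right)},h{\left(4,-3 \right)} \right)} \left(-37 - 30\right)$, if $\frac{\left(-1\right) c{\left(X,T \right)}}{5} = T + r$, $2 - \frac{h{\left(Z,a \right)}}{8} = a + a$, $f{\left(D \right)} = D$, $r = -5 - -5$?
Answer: $21440$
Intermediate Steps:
$r = 0$ ($r = -5 + 5 = 0$)
$h{\left(Z,a \right)} = 16 - 16 a$ ($h{\left(Z,a \right)} = 16 - 8 \left(a + a\right) = 16 - 8 \cdot 2 a = 16 - 16 a$)
$c{\left(X,T \right)} = - 5 T$ ($c{\left(X,T \right)} = - 5 \left(T + 0\right) = - 5 T$)
$c{\left(f{\left(-4 \right)},h{\left(4,-3 \right)} \right)} \left(-37 - 30\right) = - 5 \left(16 - -48\right) \left(-37 - 30\right) = - 5 \left(16 + 48\right) \left(-67\right) = \left(-5\right) 64 \left(-67\right) = \left(-320\right) \left(-67\right) = 21440$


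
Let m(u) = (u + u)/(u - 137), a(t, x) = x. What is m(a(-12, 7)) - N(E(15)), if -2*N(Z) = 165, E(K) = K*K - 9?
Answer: 10711/130 ≈ 82.392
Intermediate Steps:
E(K) = -9 + K**2 (E(K) = K**2 - 9 = -9 + K**2)
N(Z) = -165/2 (N(Z) = -1/2*165 = -165/2)
m(u) = 2*u/(-137 + u) (m(u) = (2*u)/(-137 + u) = 2*u/(-137 + u))
m(a(-12, 7)) - N(E(15)) = 2*7/(-137 + 7) - 1*(-165/2) = 2*7/(-130) + 165/2 = 2*7*(-1/130) + 165/2 = -7/65 + 165/2 = 10711/130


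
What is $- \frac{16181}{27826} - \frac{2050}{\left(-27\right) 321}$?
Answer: $- \frac{83197427}{241167942} \approx -0.34498$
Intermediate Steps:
$- \frac{16181}{27826} - \frac{2050}{\left(-27\right) 321} = \left(-16181\right) \frac{1}{27826} - \frac{2050}{-8667} = - \frac{16181}{27826} - - \frac{2050}{8667} = - \frac{16181}{27826} + \frac{2050}{8667} = - \frac{83197427}{241167942}$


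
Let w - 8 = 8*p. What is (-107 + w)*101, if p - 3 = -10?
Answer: -15655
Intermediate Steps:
p = -7 (p = 3 - 10 = -7)
w = -48 (w = 8 + 8*(-7) = 8 - 56 = -48)
(-107 + w)*101 = (-107 - 48)*101 = -155*101 = -15655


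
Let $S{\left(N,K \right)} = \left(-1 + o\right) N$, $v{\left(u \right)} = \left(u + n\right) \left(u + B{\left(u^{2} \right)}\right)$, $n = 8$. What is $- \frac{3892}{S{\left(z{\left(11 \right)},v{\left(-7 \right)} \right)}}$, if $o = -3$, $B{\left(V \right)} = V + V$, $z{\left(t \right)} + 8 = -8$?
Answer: $- \frac{973}{16} \approx -60.813$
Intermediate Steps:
$z{\left(t \right)} = -16$ ($z{\left(t \right)} = -8 - 8 = -16$)
$B{\left(V \right)} = 2 V$
$v{\left(u \right)} = \left(8 + u\right) \left(u + 2 u^{2}\right)$ ($v{\left(u \right)} = \left(u + 8\right) \left(u + 2 u^{2}\right) = \left(8 + u\right) \left(u + 2 u^{2}\right)$)
$S{\left(N,K \right)} = - 4 N$ ($S{\left(N,K \right)} = \left(-1 - 3\right) N = - 4 N$)
$- \frac{3892}{S{\left(z{\left(11 \right)},v{\left(-7 \right)} \right)}} = - \frac{3892}{\left(-4\right) \left(-16\right)} = - \frac{3892}{64} = \left(-3892\right) \frac{1}{64} = - \frac{973}{16}$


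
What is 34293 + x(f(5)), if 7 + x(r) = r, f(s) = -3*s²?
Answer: 34211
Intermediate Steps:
x(r) = -7 + r
34293 + x(f(5)) = 34293 + (-7 - 3*5²) = 34293 + (-7 - 3*25) = 34293 + (-7 - 75) = 34293 - 82 = 34211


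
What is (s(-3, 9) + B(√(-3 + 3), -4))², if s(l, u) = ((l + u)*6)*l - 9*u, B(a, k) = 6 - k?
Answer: 32041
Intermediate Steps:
s(l, u) = -9*u + l*(6*l + 6*u) (s(l, u) = (6*l + 6*u)*l - 9*u = l*(6*l + 6*u) - 9*u = -9*u + l*(6*l + 6*u))
(s(-3, 9) + B(√(-3 + 3), -4))² = ((-9*9 + 6*(-3)² + 6*(-3)*9) + (6 - 1*(-4)))² = ((-81 + 6*9 - 162) + (6 + 4))² = ((-81 + 54 - 162) + 10)² = (-189 + 10)² = (-179)² = 32041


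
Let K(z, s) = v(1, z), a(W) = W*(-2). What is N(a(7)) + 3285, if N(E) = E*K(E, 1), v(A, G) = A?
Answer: 3271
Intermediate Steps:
a(W) = -2*W
K(z, s) = 1
N(E) = E (N(E) = E*1 = E)
N(a(7)) + 3285 = -2*7 + 3285 = -14 + 3285 = 3271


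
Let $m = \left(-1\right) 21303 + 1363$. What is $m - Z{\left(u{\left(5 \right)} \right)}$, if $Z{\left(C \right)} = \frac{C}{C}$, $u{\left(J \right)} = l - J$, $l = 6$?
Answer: $-19941$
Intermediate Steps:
$u{\left(J \right)} = 6 - J$
$m = -19940$ ($m = -21303 + 1363 = -19940$)
$Z{\left(C \right)} = 1$
$m - Z{\left(u{\left(5 \right)} \right)} = -19940 - 1 = -19941$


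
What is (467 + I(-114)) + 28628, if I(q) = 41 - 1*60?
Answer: 29076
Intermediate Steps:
I(q) = -19 (I(q) = 41 - 60 = -19)
(467 + I(-114)) + 28628 = (467 - 19) + 28628 = 448 + 28628 = 29076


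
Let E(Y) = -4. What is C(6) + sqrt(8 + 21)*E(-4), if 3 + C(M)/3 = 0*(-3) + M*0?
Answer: -9 - 4*sqrt(29) ≈ -30.541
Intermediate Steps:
C(M) = -9 (C(M) = -9 + 3*(0*(-3) + M*0) = -9 + 3*(0 + 0) = -9 + 3*0 = -9 + 0 = -9)
C(6) + sqrt(8 + 21)*E(-4) = -9 + sqrt(8 + 21)*(-4) = -9 + sqrt(29)*(-4) = -9 - 4*sqrt(29)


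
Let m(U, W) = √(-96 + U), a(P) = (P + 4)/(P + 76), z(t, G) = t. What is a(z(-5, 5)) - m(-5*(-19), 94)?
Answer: -1/71 - I ≈ -0.014085 - 1.0*I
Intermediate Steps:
a(P) = (4 + P)/(76 + P)
a(z(-5, 5)) - m(-5*(-19), 94) = (4 - 5)/(76 - 5) - √(-96 - 5*(-19)) = -1/71 - √(-96 + 95) = (1/71)*(-1) - √(-1) = -1/71 - I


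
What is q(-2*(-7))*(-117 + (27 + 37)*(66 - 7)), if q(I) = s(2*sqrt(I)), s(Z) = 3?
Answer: 10977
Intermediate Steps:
q(I) = 3
q(-2*(-7))*(-117 + (27 + 37)*(66 - 7)) = 3*(-117 + (27 + 37)*(66 - 7)) = 3*(-117 + 64*59) = 3*(-117 + 3776) = 3*3659 = 10977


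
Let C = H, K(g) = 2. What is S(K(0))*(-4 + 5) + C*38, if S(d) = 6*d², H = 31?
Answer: 1202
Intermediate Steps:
C = 31
S(K(0))*(-4 + 5) + C*38 = (6*2²)*(-4 + 5) + 31*38 = (6*4)*1 + 1178 = 24*1 + 1178 = 24 + 1178 = 1202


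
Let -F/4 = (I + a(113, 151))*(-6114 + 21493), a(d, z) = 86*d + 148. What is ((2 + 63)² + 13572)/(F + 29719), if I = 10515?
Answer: -17797/1253727877 ≈ -1.4195e-5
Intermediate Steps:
a(d, z) = 148 + 86*d
F = -1253757596 (F = -4*(10515 + (148 + 86*113))*(-6114 + 21493) = -4*(10515 + (148 + 9718))*15379 = -4*(10515 + 9866)*15379 = -81524*15379 = -4*313439399 = -1253757596)
((2 + 63)² + 13572)/(F + 29719) = ((2 + 63)² + 13572)/(-1253757596 + 29719) = (65² + 13572)/(-1253727877) = (4225 + 13572)*(-1/1253727877) = 17797*(-1/1253727877) = -17797/1253727877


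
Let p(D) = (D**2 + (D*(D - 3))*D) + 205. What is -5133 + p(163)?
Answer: 4272681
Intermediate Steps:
p(D) = 205 + D**2 + D**2*(-3 + D) (p(D) = (D**2 + (D*(-3 + D))*D) + 205 = (D**2 + D**2*(-3 + D)) + 205 = 205 + D**2 + D**2*(-3 + D))
-5133 + p(163) = -5133 + (205 + 163**3 - 2*163**2) = -5133 + (205 + 4330747 - 2*26569) = -5133 + (205 + 4330747 - 53138) = -5133 + 4277814 = 4272681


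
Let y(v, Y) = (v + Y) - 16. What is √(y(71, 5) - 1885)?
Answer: 5*I*√73 ≈ 42.72*I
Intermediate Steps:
y(v, Y) = -16 + Y + v (y(v, Y) = (Y + v) - 16 = -16 + Y + v)
√(y(71, 5) - 1885) = √((-16 + 5 + 71) - 1885) = √(60 - 1885) = √(-1825) = 5*I*√73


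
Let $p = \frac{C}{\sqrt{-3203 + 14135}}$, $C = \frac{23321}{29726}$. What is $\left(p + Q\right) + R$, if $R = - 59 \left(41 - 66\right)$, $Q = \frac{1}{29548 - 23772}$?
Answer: $\frac{8519601}{5776} + \frac{23321 \sqrt{2733}}{162482316} \approx 1475.0$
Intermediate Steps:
$Q = \frac{1}{5776} \approx 0.00017313$
$C = \frac{23321}{29726}$ ($C = 23321 \cdot \frac{1}{29726} = \frac{23321}{29726} \approx 0.78453$)
$R = 1475$ ($R = \left(-59\right) \left(-25\right) = 1475$)
$p = \frac{23321 \sqrt{2733}}{162482316}$ ($p = \frac{23321}{29726 \sqrt{-3203 + 14135}} = \frac{23321}{29726 \sqrt{10932}} = \frac{23321}{29726 \cdot 2 \sqrt{2733}} = \frac{23321 \frac{\sqrt{2733}}{5466}}{29726} = \frac{23321 \sqrt{2733}}{162482316} \approx 0.0075034$)
$\left(p + Q\right) + R = \left(\frac{23321 \sqrt{2733}}{162482316} + \frac{1}{5776}\right) + 1475 = \left(\frac{1}{5776} + \frac{23321 \sqrt{2733}}{162482316}\right) + 1475 = \frac{8519601}{5776} + \frac{23321 \sqrt{2733}}{162482316}$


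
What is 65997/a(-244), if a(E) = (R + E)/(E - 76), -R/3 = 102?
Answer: 2111904/55 ≈ 38398.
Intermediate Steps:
R = -306 (R = -3*102 = -306)
a(E) = (-306 + E)/(-76 + E) (a(E) = (-306 + E)/(E - 76) = (-306 + E)/(-76 + E))
65997/a(-244) = 65997/(((-306 - 244)/(-76 - 244))) = 65997/((-550/(-320))) = 65997/((-1/320*(-550))) = 65997/(55/32) = 65997*(32/55) = 2111904/55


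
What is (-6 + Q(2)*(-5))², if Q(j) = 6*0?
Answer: 36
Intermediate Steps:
Q(j) = 0
(-6 + Q(2)*(-5))² = (-6 + 0*(-5))² = (-6 + 0)² = (-6)² = 36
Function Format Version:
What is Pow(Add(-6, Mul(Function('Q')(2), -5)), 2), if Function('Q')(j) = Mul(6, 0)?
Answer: 36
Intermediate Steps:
Function('Q')(j) = 0
Pow(Add(-6, Mul(Function('Q')(2), -5)), 2) = Pow(Add(-6, Mul(0, -5)), 2) = Pow(Add(-6, 0), 2) = Pow(-6, 2) = 36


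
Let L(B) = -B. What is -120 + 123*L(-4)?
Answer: 372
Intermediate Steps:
-120 + 123*L(-4) = -120 + 123*(-1*(-4)) = -120 + 123*4 = -120 + 492 = 372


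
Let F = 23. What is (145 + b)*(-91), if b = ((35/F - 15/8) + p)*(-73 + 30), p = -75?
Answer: -56681625/184 ≈ -3.0805e+5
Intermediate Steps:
b = 596195/184 (b = ((35/23 - 15/8) - 75)*(-73 + 30) = ((35*(1/23) - 15*1/8) - 75)*(-43) = ((35/23 - 15/8) - 75)*(-43) = (-65/184 - 75)*(-43) = -13865/184*(-43) = 596195/184 ≈ 3240.2)
(145 + b)*(-91) = (145 + 596195/184)*(-91) = (622875/184)*(-91) = -56681625/184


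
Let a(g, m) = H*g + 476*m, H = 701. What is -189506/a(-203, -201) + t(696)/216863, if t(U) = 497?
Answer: 41215115241/51608839877 ≈ 0.79861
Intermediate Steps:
a(g, m) = 476*m + 701*g (a(g, m) = 701*g + 476*m = 476*m + 701*g)
-189506/a(-203, -201) + t(696)/216863 = -189506/(476*(-201) + 701*(-203)) + 497/216863 = -189506/(-95676 - 142303) + 497*(1/216863) = -189506/(-237979) + 497/216863 = -189506*(-1/237979) + 497/216863 = 189506/237979 + 497/216863 = 41215115241/51608839877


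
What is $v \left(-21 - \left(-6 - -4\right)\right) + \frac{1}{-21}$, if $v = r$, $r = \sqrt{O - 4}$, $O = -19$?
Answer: $- \frac{1}{21} - 19 i \sqrt{23} \approx -0.047619 - 91.121 i$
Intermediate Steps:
$r = i \sqrt{23}$ ($r = \sqrt{-19 - 4} = \sqrt{-23} = i \sqrt{23} \approx 4.7958 i$)
$v = i \sqrt{23} \approx 4.7958 i$
$v \left(-21 - \left(-6 - -4\right)\right) + \frac{1}{-21} = i \sqrt{23} \left(-21 - \left(-6 - -4\right)\right) + \frac{1}{-21} = i \sqrt{23} \left(-21 - \left(-6 + 4\right)\right) - \frac{1}{21} = i \sqrt{23} \left(-21 - -2\right) - \frac{1}{21} = i \sqrt{23} \left(-21 + 2\right) - \frac{1}{21} = i \sqrt{23} \left(-19\right) - \frac{1}{21} = - 19 i \sqrt{23} - \frac{1}{21} = - \frac{1}{21} - 19 i \sqrt{23}$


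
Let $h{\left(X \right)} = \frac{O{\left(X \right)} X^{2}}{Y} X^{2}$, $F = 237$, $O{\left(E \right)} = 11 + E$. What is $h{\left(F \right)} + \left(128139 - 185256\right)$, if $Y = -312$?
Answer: $- \frac{32601960318}{13} \approx -2.5078 \cdot 10^{9}$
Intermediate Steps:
$h{\left(X \right)} = - \frac{X^{4} \left(11 + X\right)}{312}$ ($h{\left(X \right)} = \frac{\left(11 + X\right) X^{2}}{-312} X^{2} = X^{2} \left(11 + X\right) \left(- \frac{1}{312}\right) X^{2} = - \frac{X^{2} \left(11 + X\right)}{312} X^{2} = - \frac{X^{4} \left(11 + X\right)}{312}$)
$h{\left(F \right)} + \left(128139 - 185256\right) = \frac{237^{4} \left(-11 - 237\right)}{312} + \left(128139 - 185256\right) = \frac{1}{312} \cdot 3154956561 \left(-11 - 237\right) - 57117 = \frac{1}{312} \cdot 3154956561 \left(-248\right) - 57117 = - \frac{32601217797}{13} - 57117 = - \frac{32601960318}{13}$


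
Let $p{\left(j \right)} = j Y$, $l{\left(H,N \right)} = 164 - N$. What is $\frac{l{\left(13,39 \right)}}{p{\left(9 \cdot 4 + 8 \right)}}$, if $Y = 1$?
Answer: $\frac{125}{44} \approx 2.8409$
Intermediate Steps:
$p{\left(j \right)} = j$ ($p{\left(j \right)} = j 1 = j$)
$\frac{l{\left(13,39 \right)}}{p{\left(9 \cdot 4 + 8 \right)}} = \frac{164 - 39}{9 \cdot 4 + 8} = \frac{164 - 39}{36 + 8} = \frac{125}{44}$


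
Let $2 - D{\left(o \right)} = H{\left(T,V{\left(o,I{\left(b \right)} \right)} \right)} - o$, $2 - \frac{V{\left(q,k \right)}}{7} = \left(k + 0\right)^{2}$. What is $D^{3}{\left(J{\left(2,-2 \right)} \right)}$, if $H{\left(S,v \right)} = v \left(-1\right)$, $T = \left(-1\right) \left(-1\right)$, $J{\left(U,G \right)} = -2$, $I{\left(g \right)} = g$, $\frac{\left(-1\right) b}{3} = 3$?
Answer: $-169112377$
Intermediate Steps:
$b = -9$ ($b = \left(-3\right) 3 = -9$)
$T = 1$
$V{\left(q,k \right)} = 14 - 7 k^{2}$ ($V{\left(q,k \right)} = 14 - 7 \left(k + 0\right)^{2} = 14 - 7 k^{2}$)
$H{\left(S,v \right)} = - v$
$D{\left(o \right)} = -551 + o$ ($D{\left(o \right)} = 2 - \left(- (14 - 7 \left(-9\right)^{2}) - o\right) = 2 - \left(- (14 - 567) - o\right) = 2 - \left(\left(-1\right) \left(-553\right) - o\right) = 2 - \left(553 - o\right) = 2 + \left(-553 + o\right) = -551 + o$)
$D^{3}{\left(J{\left(2,-2 \right)} \right)} = \left(-551 - 2\right)^{3} = \left(-553\right)^{3} = -169112377$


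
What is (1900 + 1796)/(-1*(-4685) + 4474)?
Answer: 1232/3053 ≈ 0.40354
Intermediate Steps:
(1900 + 1796)/(-1*(-4685) + 4474) = 3696/(4685 + 4474) = 3696/9159 = 3696*(1/9159) = 1232/3053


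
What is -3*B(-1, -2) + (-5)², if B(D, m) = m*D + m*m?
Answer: 7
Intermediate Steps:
B(D, m) = m² + D*m (B(D, m) = D*m + m² = m² + D*m)
-3*B(-1, -2) + (-5)² = -(-6)*(-1 - 2) + (-5)² = -(-6)*(-3) + 25 = -3*6 + 25 = -18 + 25 = 7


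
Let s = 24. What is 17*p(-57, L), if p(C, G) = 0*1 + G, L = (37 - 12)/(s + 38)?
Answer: 425/62 ≈ 6.8548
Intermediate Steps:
L = 25/62 (L = (37 - 12)/(24 + 38) = 25/62 ≈ 0.40323)
p(C, G) = G (p(C, G) = 0 + G = G)
17*p(-57, L) = 17*(25/62) = 425/62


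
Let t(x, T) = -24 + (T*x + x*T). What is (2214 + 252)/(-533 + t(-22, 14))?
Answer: -822/391 ≈ -2.1023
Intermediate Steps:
t(x, T) = -24 + 2*T*x (t(x, T) = -24 + (T*x + T*x) = -24 + 2*T*x)
(2214 + 252)/(-533 + t(-22, 14)) = (2214 + 252)/(-533 + (-24 + 2*14*(-22))) = 2466/(-533 + (-24 - 616)) = 2466/(-533 - 640) = 2466/(-1173) = 2466*(-1/1173) = -822/391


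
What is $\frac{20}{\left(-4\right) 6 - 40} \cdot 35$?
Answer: $- \frac{175}{16} \approx -10.938$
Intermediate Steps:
$\frac{20}{\left(-4\right) 6 - 40} \cdot 35 = \frac{20}{-24 - 40} \cdot 35 = \frac{20}{-64} \cdot 35 = 20 \left(- \frac{1}{64}\right) 35 = \left(- \frac{5}{16}\right) 35 = - \frac{175}{16}$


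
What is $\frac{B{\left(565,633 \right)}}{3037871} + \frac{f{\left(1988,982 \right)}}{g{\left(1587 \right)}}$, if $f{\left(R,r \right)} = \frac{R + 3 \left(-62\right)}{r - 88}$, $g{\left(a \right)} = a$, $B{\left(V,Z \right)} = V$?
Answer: $\frac{3137926556}{2155032270819} \approx 0.0014561$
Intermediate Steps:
$f{\left(R,r \right)} = \frac{-186 + R}{-88 + r}$ ($f{\left(R,r \right)} = \frac{R - 186}{-88 + r} = \frac{-186 + R}{-88 + r}$)
$\frac{B{\left(565,633 \right)}}{3037871} + \frac{f{\left(1988,982 \right)}}{g{\left(1587 \right)}} = \frac{565}{3037871} + \frac{\frac{1}{-88 + 982} \left(-186 + 1988\right)}{1587} = 565 \cdot \frac{1}{3037871} + \frac{1}{894} \cdot 1802 \cdot \frac{1}{1587} = \frac{565}{3037871} + \frac{1}{894} \cdot 1802 \cdot \frac{1}{1587} = \frac{565}{3037871} + \frac{901}{447} \cdot \frac{1}{1587} = \frac{565}{3037871} + \frac{901}{709389} = \frac{3137926556}{2155032270819}$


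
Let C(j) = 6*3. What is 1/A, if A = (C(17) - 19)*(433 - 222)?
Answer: -1/211 ≈ -0.0047393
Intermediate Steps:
C(j) = 18
A = -211 (A = (18 - 19)*(433 - 222) = -1*211 = -211)
1/A = 1/(-211) = -1/211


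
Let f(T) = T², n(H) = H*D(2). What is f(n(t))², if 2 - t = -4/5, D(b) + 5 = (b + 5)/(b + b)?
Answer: 68574961/10000 ≈ 6857.5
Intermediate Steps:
D(b) = -5 + (5 + b)/(2*b) (D(b) = -5 + (b + 5)/(b + b) = -5 + (5 + b)/((2*b)) = -5 + (5 + b)*(1/(2*b)) = -5 + (5 + b)/(2*b))
t = 14/5 (t = 2 - (-4)/5 = 2 - 1*(-⅘) = 2 + ⅘ = 14/5 ≈ 2.8000)
n(H) = -13*H/4 (n(H) = H*((½)*(5 - 9*2)/2) = H*((½)*(½)*(5 - 18)) = H*((½)*(½)*(-13)) = H*(-13/4) = -13*H/4)
f(n(t))² = ((-13/4*14/5)²)² = ((-91/10)²)² = (8281/100)² = 68574961/10000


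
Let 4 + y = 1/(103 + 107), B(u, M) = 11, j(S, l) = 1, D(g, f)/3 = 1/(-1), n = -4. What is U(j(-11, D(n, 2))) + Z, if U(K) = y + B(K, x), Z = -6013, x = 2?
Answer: -1261259/210 ≈ -6006.0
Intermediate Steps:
D(g, f) = -3 (D(g, f) = 3/(-1) = 3*(-1) = -3)
y = -839/210 (y = -4 + 1/(103 + 107) = -4 + 1/210 = -839/210 ≈ -3.9952)
U(K) = 1471/210 (U(K) = -839/210 + 11 = 1471/210)
U(j(-11, D(n, 2))) + Z = 1471/210 - 6013 = -1261259/210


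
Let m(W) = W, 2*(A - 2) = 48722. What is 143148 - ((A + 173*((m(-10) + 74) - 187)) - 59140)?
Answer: 199204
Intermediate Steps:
A = 24363 (A = 2 + (½)*48722 = 2 + 24361 = 24363)
143148 - ((A + 173*((m(-10) + 74) - 187)) - 59140) = 143148 - ((24363 + 173*((-10 + 74) - 187)) - 59140) = 143148 - ((24363 + 173*(64 - 187)) - 59140) = 143148 - ((24363 + 173*(-123)) - 59140) = 143148 - ((24363 - 21279) - 59140) = 143148 - (3084 - 59140) = 143148 - 1*(-56056) = 143148 + 56056 = 199204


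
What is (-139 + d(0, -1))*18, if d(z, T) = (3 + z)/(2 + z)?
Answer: -2475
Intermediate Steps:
d(z, T) = (3 + z)/(2 + z)
(-139 + d(0, -1))*18 = (-139 + (3 + 0)/(2 + 0))*18 = (-139 + 3/2)*18 = -275/2*18 = -2475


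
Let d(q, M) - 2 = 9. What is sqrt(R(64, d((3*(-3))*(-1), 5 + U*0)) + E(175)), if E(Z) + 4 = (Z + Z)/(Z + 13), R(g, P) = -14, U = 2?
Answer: I*sqrt(142598)/94 ≈ 4.0173*I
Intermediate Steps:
d(q, M) = 11 (d(q, M) = 2 + 9 = 11)
E(Z) = -4 + 2*Z/(13 + Z) (E(Z) = -4 + (Z + Z)/(Z + 13) = -4 + (2*Z)/(13 + Z) = -4 + 2*Z/(13 + Z))
sqrt(R(64, d((3*(-3))*(-1), 5 + U*0)) + E(175)) = sqrt(-14 + 2*(-26 - 1*175)/(13 + 175)) = sqrt(-14 + 2*(-26 - 175)/188) = sqrt(-14 + 2*(1/188)*(-201)) = sqrt(-14 - 201/94) = sqrt(-1517/94) = I*sqrt(142598)/94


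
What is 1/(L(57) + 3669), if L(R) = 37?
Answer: 1/3706 ≈ 0.00026983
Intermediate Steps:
1/(L(57) + 3669) = 1/(37 + 3669) = 1/3706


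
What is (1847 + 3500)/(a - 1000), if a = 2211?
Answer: 5347/1211 ≈ 4.4154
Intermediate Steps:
(1847 + 3500)/(a - 1000) = (1847 + 3500)/(2211 - 1000) = 5347/1211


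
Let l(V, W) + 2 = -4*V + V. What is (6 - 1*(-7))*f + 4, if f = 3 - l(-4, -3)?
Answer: -87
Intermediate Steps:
l(V, W) = -2 - 3*V (l(V, W) = -2 + (-4*V + V) = -2 - 3*V)
f = -7 (f = 3 - (-2 - 3*(-4)) = 3 - (-2 + 12) = 3 - 1*10 = 3 - 10 = -7)
(6 - 1*(-7))*f + 4 = (6 - 1*(-7))*(-7) + 4 = (6 + 7)*(-7) + 4 = 13*(-7) + 4 = -91 + 4 = -87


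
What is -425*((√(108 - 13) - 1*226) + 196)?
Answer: 12750 - 425*√95 ≈ 8607.6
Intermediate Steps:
-425*((√(108 - 13) - 1*226) + 196) = -425*((√95 - 226) + 196) = -425*((-226 + √95) + 196) = -425*(-30 + √95) = 12750 - 425*√95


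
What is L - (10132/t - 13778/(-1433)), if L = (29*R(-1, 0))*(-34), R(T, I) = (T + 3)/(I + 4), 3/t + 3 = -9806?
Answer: 142416240463/4299 ≈ 3.3128e+7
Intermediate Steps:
t = -3/9809 (t = 3/(-3 - 9806) = 3/(-9809) = 3*(-1/9809) = -3/9809 ≈ -0.00030584)
R(T, I) = (3 + T)/(4 + I)
L = -493 (L = (29*((3 - 1)/(4 + 0)))*(-34) = (29*(2/4))*(-34) = (29*((¼)*2))*(-34) = (29*(½))*(-34) = (29/2)*(-34) = -493)
L - (10132/t - 13778/(-1433)) = -493 - (10132/(-3/9809) - 13778/(-1433)) = -493 - (10132*(-9809/3) - 13778*(-1/1433)) = -493 - (-99384788/3 + 13778/1433) = -493 - 1*(-142418359870/4299) = -493 + 142418359870/4299 = 142416240463/4299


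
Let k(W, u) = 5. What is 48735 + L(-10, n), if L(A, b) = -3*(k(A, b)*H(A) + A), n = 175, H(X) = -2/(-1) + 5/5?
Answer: 48720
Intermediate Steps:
H(X) = 3 (H(X) = -2*(-1) + 5*(1/5) = 2 + 1 = 3)
L(A, b) = -45 - 3*A (L(A, b) = -3*(5*3 + A) = -3*(15 + A) = -45 - 3*A)
48735 + L(-10, n) = 48735 + (-45 - 3*(-10)) = 48735 + (-45 + 30) = 48735 - 15 = 48720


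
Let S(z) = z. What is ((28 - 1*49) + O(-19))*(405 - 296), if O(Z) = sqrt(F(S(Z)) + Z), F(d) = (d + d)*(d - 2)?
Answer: -2289 + 109*sqrt(779) ≈ 753.25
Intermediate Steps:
F(d) = 2*d*(-2 + d) (F(d) = (2*d)*(-2 + d) = 2*d*(-2 + d))
O(Z) = sqrt(Z + 2*Z*(-2 + Z)) (O(Z) = sqrt(2*Z*(-2 + Z) + Z) = sqrt(Z + 2*Z*(-2 + Z)))
((28 - 1*49) + O(-19))*(405 - 296) = ((28 - 1*49) + sqrt(-19*(-3 + 2*(-19))))*(405 - 296) = ((28 - 49) + sqrt(-19*(-3 - 38)))*109 = (-21 + sqrt(-19*(-41)))*109 = (-21 + sqrt(779))*109 = -2289 + 109*sqrt(779)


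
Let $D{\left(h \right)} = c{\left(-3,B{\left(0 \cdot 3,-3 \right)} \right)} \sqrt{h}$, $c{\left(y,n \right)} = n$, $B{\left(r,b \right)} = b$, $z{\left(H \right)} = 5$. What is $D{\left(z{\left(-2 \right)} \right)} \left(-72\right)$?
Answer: $216 \sqrt{5} \approx 482.99$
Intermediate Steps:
$D{\left(h \right)} = - 3 \sqrt{h}$
$D{\left(z{\left(-2 \right)} \right)} \left(-72\right) = - 3 \sqrt{5} \left(-72\right) = 216 \sqrt{5}$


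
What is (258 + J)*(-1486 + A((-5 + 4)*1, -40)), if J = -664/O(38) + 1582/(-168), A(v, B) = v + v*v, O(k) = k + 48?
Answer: -92343755/258 ≈ -3.5792e+5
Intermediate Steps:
O(k) = 48 + k
A(v, B) = v + v²
J = -8843/516 (J = -664/(48 + 38) + 1582/(-168) = -664/86 + 1582*(-1/168) = -664*1/86 - 113/12 = -332/43 - 113/12 = -8843/516 ≈ -17.138)
(258 + J)*(-1486 + A((-5 + 4)*1, -40)) = (258 - 8843/516)*(-1486 + ((-5 + 4)*1)*(1 + (-5 + 4)*1)) = 124285*(-1486 + (-1*1)*(1 - 1*1))/516 = 124285*(-1486 - (1 - 1))/516 = 124285*(-1486 - 1*0)/516 = 124285*(-1486 + 0)/516 = (124285/516)*(-1486) = -92343755/258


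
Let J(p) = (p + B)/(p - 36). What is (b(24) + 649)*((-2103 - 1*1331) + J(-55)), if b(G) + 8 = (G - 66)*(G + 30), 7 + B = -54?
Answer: 508239006/91 ≈ 5.5850e+6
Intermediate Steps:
B = -61 (B = -7 - 54 = -61)
J(p) = (-61 + p)/(-36 + p) (J(p) = (p - 61)/(p - 36) = (-61 + p)/(-36 + p))
b(G) = -8 + (-66 + G)*(30 + G) (b(G) = -8 + (G - 66)*(G + 30) = -8 + (-66 + G)*(30 + G))
(b(24) + 649)*((-2103 - 1*1331) + J(-55)) = ((-1988 + 24² - 36*24) + 649)*((-2103 - 1*1331) + (-61 - 55)/(-36 - 55)) = ((-1988 + 576 - 864) + 649)*((-2103 - 1331) - 116/(-91)) = (-2276 + 649)*(-3434 - 1/91*(-116)) = -1627*(-3434 + 116/91) = -1627*(-312378/91) = 508239006/91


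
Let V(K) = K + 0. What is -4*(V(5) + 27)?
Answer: -128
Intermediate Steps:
V(K) = K
-4*(V(5) + 27) = -4*(5 + 27) = -4*32 = -128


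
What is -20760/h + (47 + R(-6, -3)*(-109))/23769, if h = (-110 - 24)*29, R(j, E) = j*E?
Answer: 243001375/46183167 ≈ 5.2617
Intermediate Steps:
R(j, E) = E*j
h = -3886 (h = -134*29 = -3886)
-20760/h + (47 + R(-6, -3)*(-109))/23769 = -20760/(-3886) + (47 - 3*(-6)*(-109))/23769 = -20760*(-1/3886) + (47 + 18*(-109))*(1/23769) = 10380/1943 + (47 - 1962)*(1/23769) = 10380/1943 - 1915*1/23769 = 10380/1943 - 1915/23769 = 243001375/46183167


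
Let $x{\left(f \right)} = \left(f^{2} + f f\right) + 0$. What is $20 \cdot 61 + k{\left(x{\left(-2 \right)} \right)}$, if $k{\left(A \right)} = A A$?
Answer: $1284$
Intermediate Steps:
$x{\left(f \right)} = 2 f^{2}$ ($x{\left(f \right)} = \left(f^{2} + f^{2}\right) + 0 = 2 f^{2} + 0 = 2 f^{2}$)
$k{\left(A \right)} = A^{2}$
$20 \cdot 61 + k{\left(x{\left(-2 \right)} \right)} = 20 \cdot 61 + \left(2 \left(-2\right)^{2}\right)^{2} = 1220 + \left(2 \cdot 4\right)^{2} = 1220 + 8^{2} = 1220 + 64 = 1284$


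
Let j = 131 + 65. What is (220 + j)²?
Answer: 173056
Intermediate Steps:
j = 196
(220 + j)² = (220 + 196)² = 416² = 173056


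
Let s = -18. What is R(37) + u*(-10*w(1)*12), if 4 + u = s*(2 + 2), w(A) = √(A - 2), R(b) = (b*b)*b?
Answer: 50653 + 9120*I ≈ 50653.0 + 9120.0*I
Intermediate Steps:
R(b) = b³ (R(b) = b²*b = b³)
w(A) = √(-2 + A)
u = -76 (u = -4 - 18*(2 + 2) = -4 - 18*4 = -4 - 72 = -76)
R(37) + u*(-10*w(1)*12) = 37³ - 76*(-10*√(-2 + 1))*12 = 50653 - 76*(-10*I)*12 = 50653 - (-9120)*I = 50653 + 9120*I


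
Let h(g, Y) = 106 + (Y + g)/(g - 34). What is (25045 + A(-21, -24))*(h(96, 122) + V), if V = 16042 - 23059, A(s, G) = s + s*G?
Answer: -5466361696/31 ≈ -1.7633e+8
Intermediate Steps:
h(g, Y) = 106 + (Y + g)/(-34 + g)
A(s, G) = s + G*s
V = -7017
(25045 + A(-21, -24))*(h(96, 122) + V) = (25045 - 21*(1 - 24))*((-3604 + 122 + 107*96)/(-34 + 96) - 7017) = (25045 - 21*(-23))*((-3604 + 122 + 10272)/62 - 7017) = (25045 + 483)*((1/62)*6790 - 7017) = 25528*(3395/31 - 7017) = 25528*(-214132/31) = -5466361696/31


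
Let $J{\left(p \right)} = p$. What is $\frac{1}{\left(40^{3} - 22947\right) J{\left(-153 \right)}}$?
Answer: $- \frac{1}{6281109} \approx -1.5921 \cdot 10^{-7}$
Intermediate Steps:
$\frac{1}{\left(40^{3} - 22947\right) J{\left(-153 \right)}} = \frac{1}{\left(40^{3} - 22947\right) \left(-153\right)} = \frac{1}{64000 - 22947} \left(- \frac{1}{153}\right) = \frac{1}{41053} \left(- \frac{1}{153}\right) = - \frac{1}{6281109}$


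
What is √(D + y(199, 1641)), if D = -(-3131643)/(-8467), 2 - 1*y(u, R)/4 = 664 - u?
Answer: I*√159285666109/8467 ≈ 47.137*I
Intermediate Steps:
y(u, R) = -2648 + 4*u (y(u, R) = 8 - 4*(664 - u) = 8 + (-2656 + 4*u) = -2648 + 4*u)
D = -3131643/8467 (D = -(-3131643)*(-1)/8467 = -317*9879/8467 = -3131643/8467 ≈ -369.86)
√(D + y(199, 1641)) = √(-3131643/8467 + (-2648 + 4*199)) = √(-3131643/8467 + (-2648 + 796)) = √(-3131643/8467 - 1852) = √(-18812527/8467) = I*√159285666109/8467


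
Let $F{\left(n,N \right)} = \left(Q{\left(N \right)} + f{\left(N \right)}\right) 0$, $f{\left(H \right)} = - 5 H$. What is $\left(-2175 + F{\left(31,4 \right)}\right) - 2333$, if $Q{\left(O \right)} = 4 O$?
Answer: $-4508$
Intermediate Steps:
$F{\left(n,N \right)} = 0$ ($F{\left(n,N \right)} = \left(4 N - 5 N\right) 0 = - N 0 = 0$)
$\left(-2175 + F{\left(31,4 \right)}\right) - 2333 = \left(-2175 + 0\right) - 2333 = -2175 - 2333 = -4508$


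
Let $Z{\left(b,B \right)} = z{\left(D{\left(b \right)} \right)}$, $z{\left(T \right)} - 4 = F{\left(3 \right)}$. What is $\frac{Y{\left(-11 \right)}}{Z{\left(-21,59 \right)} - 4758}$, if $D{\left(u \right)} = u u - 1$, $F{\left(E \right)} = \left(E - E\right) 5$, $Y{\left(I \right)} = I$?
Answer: $\frac{11}{4754} \approx 0.0023138$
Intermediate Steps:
$F{\left(E \right)} = 0$ ($F{\left(E \right)} = 0 \cdot 5 = 0$)
$D{\left(u \right)} = -1 + u^{2}$ ($D{\left(u \right)} = u^{2} - 1 = -1 + u^{2}$)
$z{\left(T \right)} = 4$ ($z{\left(T \right)} = 4 + 0 = 4$)
$Z{\left(b,B \right)} = 4$
$\frac{Y{\left(-11 \right)}}{Z{\left(-21,59 \right)} - 4758} = \frac{1}{4 - 4758} \left(-11\right) = \frac{1}{-4754} \left(-11\right) = \left(- \frac{1}{4754}\right) \left(-11\right) = \frac{11}{4754}$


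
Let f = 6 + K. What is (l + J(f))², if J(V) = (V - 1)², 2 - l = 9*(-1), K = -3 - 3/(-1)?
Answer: 1296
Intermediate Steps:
K = 0 (K = -3 - 3*(-1) = -3 + 3 = 0)
l = 11 (l = 2 - 9*(-1) = 2 - 1*(-9) = 2 + 9 = 11)
f = 6 (f = 6 + 0 = 6)
J(V) = (-1 + V)²
(l + J(f))² = (11 + (-1 + 6)²)² = (11 + 5²)² = (11 + 25)² = 36² = 1296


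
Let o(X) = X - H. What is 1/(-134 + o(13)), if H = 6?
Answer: -1/127 ≈ -0.0078740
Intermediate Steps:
o(X) = -6 + X (o(X) = X - 1*6 = X - 6 = -6 + X)
1/(-134 + o(13)) = 1/(-134 + (-6 + 13)) = 1/(-134 + 7) = 1/(-127) = -1/127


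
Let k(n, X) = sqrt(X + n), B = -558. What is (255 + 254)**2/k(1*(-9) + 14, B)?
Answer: -259081*I*sqrt(553)/553 ≈ -11017.0*I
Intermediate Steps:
(255 + 254)**2/k(1*(-9) + 14, B) = (255 + 254)**2/(sqrt(-558 + (1*(-9) + 14))) = 509**2/(sqrt(-558 + (-9 + 14))) = 259081/(sqrt(-558 + 5)) = 259081/(sqrt(-553)) = 259081/((I*sqrt(553))) = 259081*(-I*sqrt(553)/553) = -259081*I*sqrt(553)/553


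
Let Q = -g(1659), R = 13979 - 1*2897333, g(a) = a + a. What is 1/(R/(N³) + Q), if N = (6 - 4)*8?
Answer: -2048/8236941 ≈ -0.00024864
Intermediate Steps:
N = 16 (N = 2*8 = 16)
g(a) = 2*a
R = -2883354 (R = 13979 - 2897333 = -2883354)
Q = -3318 (Q = -2*1659 = -1*3318 = -3318)
1/(R/(N³) + Q) = 1/(-2883354/(16³) - 3318) = 1/(-2883354/4096 - 3318) = 1/(-2883354*1/4096 - 3318) = 1/(-1441677/2048 - 3318) = 1/(-8236941/2048) = -2048/8236941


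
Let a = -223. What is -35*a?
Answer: 7805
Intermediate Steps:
-35*a = -35*(-223) = 7805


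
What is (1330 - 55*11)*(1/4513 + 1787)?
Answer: 5846930700/4513 ≈ 1.2956e+6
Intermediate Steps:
(1330 - 55*11)*(1/4513 + 1787) = (1330 - 605)*(1/4513 + 1787) = 725*(8064732/4513) = 5846930700/4513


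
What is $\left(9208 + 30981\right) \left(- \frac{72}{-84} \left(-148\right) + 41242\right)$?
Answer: $\frac{11566635334}{7} \approx 1.6524 \cdot 10^{9}$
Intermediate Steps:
$\left(9208 + 30981\right) \left(- \frac{72}{-84} \left(-148\right) + 41242\right) = 40189 \left(\left(-72\right) \left(- \frac{1}{84}\right) \left(-148\right) + 41242\right) = 40189 \left(\frac{6}{7} \left(-148\right) + 41242\right) = 40189 \left(- \frac{888}{7} + 41242\right) = 40189 \cdot \frac{287806}{7} = \frac{11566635334}{7}$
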